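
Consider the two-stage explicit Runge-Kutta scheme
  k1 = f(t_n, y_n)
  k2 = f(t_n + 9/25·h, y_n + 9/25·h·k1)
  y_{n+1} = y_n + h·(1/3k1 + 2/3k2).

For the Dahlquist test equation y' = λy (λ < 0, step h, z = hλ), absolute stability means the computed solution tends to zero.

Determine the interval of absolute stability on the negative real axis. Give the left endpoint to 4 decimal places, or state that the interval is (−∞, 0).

(-4.1667, 0).

With y'=λy (z=hλ):
  k1=λy_n ⇒ h·k1=z·y_n;  k2=λ(1+9/25z)y_n ⇒ h·k2=z(1+9/25z)y_n
  y_{n+1}/y_n = 1 + 1/3z + 2/3z(1+9/25z) = 1 + z + 6/25z²
  Hence R(z) = 1 + z + 6/25z².

Find x<0 with |R(x)|<1.
x=-0.35: |R|=0.6794
R=1: x+6/25x²=0 ⇒ x=−25/6=-4.1667; min R=1−1/(4·6/25)=-0.0417>−1
Confirm numerically:
  x=-2.929: |R|=0.12997 <1
  x=-2.226: |R|=0.03678 <1
  x=-2.045: |R|=0.04131 <1
  x=-1.904: |R|=0.03395 <1
  x=-4.720: |R|=1.62682 >1
  x=-4.404: |R|=1.25085 >1
  x=-4.369: |R|=1.21216 >1
Interval (-4.1667, 0).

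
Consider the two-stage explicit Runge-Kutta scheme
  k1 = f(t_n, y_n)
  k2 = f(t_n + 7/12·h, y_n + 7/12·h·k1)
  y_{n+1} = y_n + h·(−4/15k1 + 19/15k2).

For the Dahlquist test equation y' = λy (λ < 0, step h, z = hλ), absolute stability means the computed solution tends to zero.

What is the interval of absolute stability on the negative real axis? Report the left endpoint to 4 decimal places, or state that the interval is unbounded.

(-1.3534, 0).

Set f=λy, z=hλ:
  k1=λy_n ⇒ h·k1=z·y_n;  k2=λ(1+7/12z)y_n ⇒ h·k2=z(1+7/12z)y_n
  y_{n+1}/y_n = 1 − 4/15z + 19/15z(1+7/12z) = 1 + z + 133/180z²
  so R(z) = 1 + z + 133/180z².

Find x<0 with |R(x)|<1.
x=-1.68: |R|=1.4054
R=1: x+133/180x²=0 ⇒ x=−180/133=-1.3534; min R=1−1/(4·133/180)=0.6617>−1
Confirm numerically:
  x=-0.961: |R|=0.72138 <1
  x=-0.784: |R|=0.67016 <1
  x=-0.673: |R|=0.66166 <1
  x=-1.531: |R|=1.20093 >1
  x=-1.503: |R|=1.16616 >1
Stable set (-1.3534, 0).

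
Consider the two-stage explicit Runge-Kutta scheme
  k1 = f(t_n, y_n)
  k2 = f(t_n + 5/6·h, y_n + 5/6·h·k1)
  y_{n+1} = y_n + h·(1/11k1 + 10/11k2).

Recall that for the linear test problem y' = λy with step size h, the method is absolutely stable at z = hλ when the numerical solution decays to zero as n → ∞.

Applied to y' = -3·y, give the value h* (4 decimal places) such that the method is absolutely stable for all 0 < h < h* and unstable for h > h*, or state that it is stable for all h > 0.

On y'=λy, z=hλ:
  k1=λy_n ⇒ h·k1=z·y_n;  k2=λ(1+5/6z)y_n ⇒ h·k2=z(1+5/6z)y_n
  y_{n+1}/y_n = 1 + 1/11z + 10/11z(1+5/6z) = 1 + z + 25/33z²
  so R(z) = 1 + z + 25/33z².

Find x<0 with |R(x)|<1.
x=-1.36: |R|=1.0412
R=1: x+25/33x²=0 ⇒ x=−33/25=-1.3200; min R=1−1/(4·25/33)=0.6700>−1
Confirm numerically:
  x=-0.904: |R|=0.71510 <1
  x=-0.567: |R|=0.67655 <1
  x=-0.538: |R|=0.68128 <1
  x=-1.423: |R|=1.11104 >1
  x=-1.421: |R|=1.10873 >1
  x=-1.363: |R|=1.04440 >1
So |R|<1 on (-1.3200, 0).

(-1.3200,0); λ=-3 ⇒ h* = (33/25)/3 = 0.4400.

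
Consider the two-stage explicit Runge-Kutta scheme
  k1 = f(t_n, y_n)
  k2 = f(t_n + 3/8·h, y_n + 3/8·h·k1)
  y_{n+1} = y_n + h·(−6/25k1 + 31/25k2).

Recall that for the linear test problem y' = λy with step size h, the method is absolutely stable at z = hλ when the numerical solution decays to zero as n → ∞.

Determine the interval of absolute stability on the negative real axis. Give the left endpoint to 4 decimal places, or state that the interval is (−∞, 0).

(-2.1505, 0).

Set f=λy, z=hλ:
  k1=λy_n ⇒ h·k1=z·y_n;  k2=λ(1+3/8z)y_n ⇒ h·k2=z(1+3/8z)y_n
  y_{n+1}/y_n = 1 − 6/25z + 31/25z(1+3/8z) = 1 + z + 93/200z²
  R(z) = 1 + z + 93/200z².

Boundary: |R(x)|=1, x<0.
x=-1.5: |R|=0.5463
R=1: x+93/200x²=0 ⇒ x=−200/93=-2.1505; min R=1−1/(4·93/200)=0.4624>−1
Confirm numerically:
  x=-2.074: |R|=0.92619 <1
  x=-1.817: |R|=0.71819 <1
  x=-1.449: |R|=0.52731 <1
  x=-0.888: |R|=0.47867 <1
  x=-2.685: |R|=1.66729 >1
  x=-2.569: |R|=1.49989 >1
  x=-2.536: |R|=1.45455 >1
Interval (-2.1505, 0).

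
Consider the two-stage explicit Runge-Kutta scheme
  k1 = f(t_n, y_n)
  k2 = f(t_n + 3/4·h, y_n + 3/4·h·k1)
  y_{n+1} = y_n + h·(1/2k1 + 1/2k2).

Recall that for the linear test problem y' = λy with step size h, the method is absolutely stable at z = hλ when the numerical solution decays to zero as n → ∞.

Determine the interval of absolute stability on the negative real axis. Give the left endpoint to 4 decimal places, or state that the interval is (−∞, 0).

(-2.6667, 0).

On y'=λy, z=hλ:
  k1=λy_n ⇒ h·k1=z·y_n;  k2=λ(1+3/4z)y_n ⇒ h·k2=z(1+3/4z)y_n
  y_{n+1}/y_n = 1 + 1/2z + 1/2z(1+3/4z) = 1 + z + 3/8z²
  Hence R(z) = 1 + z + 3/8z².

Solve |R(x)|<1 on ℝ⁻.
x=-1.65: |R|=0.3709
R=1: x+3/8x²=0 ⇒ x=−8/3=-2.6667; min R=1−1/(4·3/8)=0.3333>−1
Confirm numerically:
  x=-2.197: |R|=0.61305 <1
  x=-1.518: |R|=0.34612 <1
  x=-1.493: |R|=0.34289 <1
  x=-3.100: |R|=1.50375 >1
  x=-2.758: |R|=1.09446 >1
So |R|<1 on (-2.6667, 0).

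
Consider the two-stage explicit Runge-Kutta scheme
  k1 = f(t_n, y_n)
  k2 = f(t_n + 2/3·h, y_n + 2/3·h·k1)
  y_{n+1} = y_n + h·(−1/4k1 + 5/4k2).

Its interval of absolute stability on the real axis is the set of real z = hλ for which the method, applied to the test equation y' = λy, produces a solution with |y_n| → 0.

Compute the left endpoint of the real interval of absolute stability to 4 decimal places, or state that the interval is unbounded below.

Set f=λy, z=hλ:
  k1=λy_n ⇒ h·k1=z·y_n;  k2=λ(1+2/3z)y_n ⇒ h·k2=z(1+2/3z)y_n
  y_{n+1}/y_n = 1 − 1/4z + 5/4z(1+2/3z) = 1 + z + 5/6z²
  R(z) = 1 + z + 5/6z².

Find x<0 with |R(x)|<1.
x=-1.39: |R|=1.2201
R=1: x+5/6x²=0 ⇒ x=−6/5=-1.2000; min R=1−1/(4·5/6)=0.7000>−1
Confirm numerically:
  x=-1.077: |R|=0.88961 <1
  x=-0.897: |R|=0.77351 <1
  x=-0.789: |R|=0.72977 <1
  x=-0.536: |R|=0.70341 <1
  x=-1.453: |R|=1.30634 >1
  x=-1.304: |R|=1.11301 >1
So |R|<1 on (-1.2000, 0).

left endpoint -1.2000.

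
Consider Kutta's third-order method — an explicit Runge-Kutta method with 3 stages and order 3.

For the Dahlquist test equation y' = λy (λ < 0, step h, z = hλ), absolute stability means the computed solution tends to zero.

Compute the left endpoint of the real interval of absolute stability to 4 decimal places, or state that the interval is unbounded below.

Test eqn y'=λy, z=hλ:
  order 3, 3-stage ⇒ R(z)=1+z+z^2/2+z^3/6
  (e.g. R(-0.44)=0.64260, |R|=0.64260)

Find x<0 with |R(x)|<1.
x=-0.44: |R|=0.6426
|R(-1.56)|=0.0241 |R(-0.74)|=0.4663
Bisect:
  x_lo=-3.0011 |R|=2.0027  x_hi=-0.1971 |R|=0.8210
  mid=-1.59909 |R|=0.00205 →hi
  mid=-2.30008 |R|=0.68294 →hi
  mid=-2.65057 |R|=1.24142 →lo
  mid=-2.47532 |R|=0.93952 →hi
  mid=-2.56295 |R|=1.08447 →lo
  mid=-2.51914 |R|=1.01054 →lo
  mid=-2.49723 |R|=0.97467 →hi
  mid=-2.50818 |R|=0.99251 →hi
  ...
  [-2.51280,-2.51263] ⇒ x*=-2.5127
Interval (-2.5127, 0).

z* = -2.5127.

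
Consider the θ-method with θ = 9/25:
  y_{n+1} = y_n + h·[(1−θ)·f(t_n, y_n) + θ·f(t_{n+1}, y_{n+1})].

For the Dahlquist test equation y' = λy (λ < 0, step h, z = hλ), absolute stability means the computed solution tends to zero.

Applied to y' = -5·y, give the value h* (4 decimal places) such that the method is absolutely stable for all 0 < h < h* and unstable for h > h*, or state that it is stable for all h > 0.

With y'=λy (z=hλ):
  y_{n+1} = y_n + z·[16/25·y_n + 9/25·y_{n+1}] ⇒ (1 − 9/25z)y_{n+1} = (1 + 16/25z)y_n
  so R(z) = (1 + 16/25z)/(1 − 9/25z).

Solve |R(x)|<1 on ℝ⁻.
x=-1.08: |R|=0.2224
R=−1: 1+16/25x = −1+9/25x ⇒ -7/25x=2 ⇒ x=2/(-7/25)=-7.1429
Confirm numerically:
  x=-5.906: |R|=0.88922 <1
  x=-4.090: |R|=0.65426 <1
  x=-3.063: |R|=0.45671 <1
  x=-7.717: |R|=1.04255 >1
  x=-7.684: |R|=1.04023 >1
  x=-7.586: |R|=1.03326 >1
Interval (-7.1429, 0).

(-7.1429,0); λ=-5 ⇒ h* = (50/7)/5 = 1.4286.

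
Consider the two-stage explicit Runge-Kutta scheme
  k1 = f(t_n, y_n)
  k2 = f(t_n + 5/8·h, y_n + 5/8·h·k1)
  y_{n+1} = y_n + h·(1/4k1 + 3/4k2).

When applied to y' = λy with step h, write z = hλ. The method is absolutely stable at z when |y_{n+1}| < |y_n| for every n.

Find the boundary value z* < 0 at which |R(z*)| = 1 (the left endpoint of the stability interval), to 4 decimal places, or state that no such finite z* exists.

left endpoint -2.1333.

With y'=λy (z=hλ):
  k1=λy_n ⇒ h·k1=z·y_n;  k2=λ(1+5/8z)y_n ⇒ h·k2=z(1+5/8z)y_n
  y_{n+1}/y_n = 1 + 1/4z + 3/4z(1+5/8z) = 1 + z + 15/32z²
  ⇒ R(z) = 1 + z + 15/32z².

Need |R(x)|<1, x<0.
x=-0.91: |R|=0.4782
R=1: x+15/32x²=0 ⇒ x=−32/15=-2.1333; min R=1−1/(4·15/32)=0.4667>−1
Confirm numerically:
  x=-1.724: |R|=0.66921 <1
  x=-1.612: |R|=0.60607 <1
  x=-1.294: |R|=0.49089 <1
  x=-2.657: |R|=1.65221 >1
  x=-2.597: |R|=1.56444 >1
  x=-2.421: |R|=1.32646 >1
Stable set (-2.1333, 0).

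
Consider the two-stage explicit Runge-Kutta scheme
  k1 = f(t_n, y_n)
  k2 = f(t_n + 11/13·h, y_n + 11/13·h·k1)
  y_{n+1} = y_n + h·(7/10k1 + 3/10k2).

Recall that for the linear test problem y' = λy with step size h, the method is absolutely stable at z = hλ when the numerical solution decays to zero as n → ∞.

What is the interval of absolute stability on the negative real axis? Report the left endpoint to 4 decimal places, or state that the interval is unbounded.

(-3.9394, 0).

On y'=λy, z=hλ:
  k1=λy_n ⇒ h·k1=z·y_n;  k2=λ(1+11/13z)y_n ⇒ h·k2=z(1+11/13z)y_n
  y_{n+1}/y_n = 1 + 7/10z + 3/10z(1+11/13z) = 1 + z + 33/130z²
  R(z) = 1 + z + 33/130z².

Boundary: |R(x)|=1, x<0.
x=-1.16: |R|=0.1816
R=1: x+33/130x²=0 ⇒ x=−130/33=-3.9394; min R=1−1/(4·33/130)=0.0152>−1
Confirm numerically:
  x=-3.832: |R|=0.89553 <1
  x=-3.370: |R|=0.51291 <1
  x=-3.036: |R|=0.30378 <1
  x=-4.419: |R|=1.53800 >1
  x=-4.088: |R|=1.15421 >1
So |R|<1 on (-3.9394, 0).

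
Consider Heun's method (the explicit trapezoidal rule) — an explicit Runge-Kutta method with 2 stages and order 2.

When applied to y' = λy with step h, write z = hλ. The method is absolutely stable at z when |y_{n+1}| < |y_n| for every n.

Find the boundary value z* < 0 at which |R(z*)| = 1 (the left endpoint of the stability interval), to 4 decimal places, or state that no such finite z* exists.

z* = -2.0000.

Set f=λy, z=hλ:
  order 2, 2-stage ⇒ R(z)=1+z+z^2/2
  (e.g. R(-1.14)=0.50980, |R|=0.50980)

Find x<0 with |R(x)|<1.
x=-1.14: |R|=0.5098
|R(-1.58)|=0.6682 |R(-1.28)|=0.5392 |R(-1.16)|=0.5128
Bisect:
  x_lo=-2.6265 |R|=1.8227  x_hi=-0.2395 |R|=0.7892
  mid=-1.43298 |R|=0.59374 →hi
  mid=-2.02972 |R|=1.03017 →lo
  mid=-1.73135 |R|=0.76744 →hi
  mid=-1.88054 |R|=0.88767 →hi
  mid=-1.95513 |R|=0.95614 →hi
  mid=-1.99243 |R|=0.99246 →hi
  mid=-2.01108 |R|=1.01114 →lo
  mid=-2.00175 |R|=1.00175 →lo
  mid=-1.99709 |R|=0.99709 →hi
  mid=-1.99942 |R|=0.99942 →hi
  ...
  [-2.00000,-1.99986] ⇒ x*=-2.0000
So |R|<1 on (-2.0000, 0).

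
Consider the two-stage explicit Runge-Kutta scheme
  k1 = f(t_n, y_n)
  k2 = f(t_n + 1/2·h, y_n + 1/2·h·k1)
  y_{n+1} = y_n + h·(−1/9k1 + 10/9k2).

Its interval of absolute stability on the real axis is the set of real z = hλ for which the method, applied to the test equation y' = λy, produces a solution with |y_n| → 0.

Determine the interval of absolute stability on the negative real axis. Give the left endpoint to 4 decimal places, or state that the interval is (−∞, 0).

Test eqn y'=λy, z=hλ:
  k1=λy_n ⇒ h·k1=z·y_n;  k2=λ(1+1/2z)y_n ⇒ h·k2=z(1+1/2z)y_n
  y_{n+1}/y_n = 1 − 1/9z + 10/9z(1+1/2z) = 1 + z + 5/9z²
  ⇒ R(z) = 1 + z + 5/9z².

Solve |R(x)|<1 on ℝ⁻.
x=-1.63: |R|=0.8461
R=1: x+5/9x²=0 ⇒ x=−9/5=-1.8000; min R=1−1/(4·5/9)=0.5500>−1
Confirm numerically:
  x=-1.614: |R|=0.83322 <1
  x=-1.438: |R|=0.71080 <1
  x=-1.042: |R|=0.56120 <1
  x=-1.022: |R|=0.55827 <1
  x=-2.167: |R|=1.44183 >1
  x=-2.094: |R|=1.34202 >1
  x=-2.029: |R|=1.25813 >1
Interval (-1.8000, 0).

z∈(-1.8000,0).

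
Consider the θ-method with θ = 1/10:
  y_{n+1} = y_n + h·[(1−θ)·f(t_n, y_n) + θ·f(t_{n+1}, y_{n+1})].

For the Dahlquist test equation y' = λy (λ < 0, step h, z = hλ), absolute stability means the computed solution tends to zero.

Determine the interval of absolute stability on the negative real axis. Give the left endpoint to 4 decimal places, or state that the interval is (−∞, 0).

Test eqn y'=λy, z=hλ:
  y_{n+1} = y_n + z·[9/10·y_n + 1/10·y_{n+1}] ⇒ (1 − 1/10z)y_{n+1} = (1 + 9/10z)y_n
  ⇒ R(z) = (1 + 9/10z)/(1 − 1/10z).

Solve |R(x)|<1 on ℝ⁻.
x=-1.63: |R|=0.4015
R=−1: 1+9/10x = −1+1/10x ⇒ -4/5x=2 ⇒ x=2/(-4/5)=-2.5000
Confirm numerically:
  x=-2.364: |R|=0.91200 <1
  x=-1.627: |R|=0.39933 <1
  x=-1.383: |R|=0.21497 <1
  x=-1.218: |R|=0.08576 <1
  x=-2.855: |R|=1.22093 >1
  x=-2.561: |R|=1.03885 >1
Interval (-2.5000, 0).

z∈(-2.5000,0).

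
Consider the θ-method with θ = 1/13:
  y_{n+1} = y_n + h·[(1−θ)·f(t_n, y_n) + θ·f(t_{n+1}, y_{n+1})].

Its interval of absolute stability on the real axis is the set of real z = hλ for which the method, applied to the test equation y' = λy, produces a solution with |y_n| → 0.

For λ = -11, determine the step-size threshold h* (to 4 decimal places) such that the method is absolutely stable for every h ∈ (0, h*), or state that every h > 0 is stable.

(-2.3636,0); λ=-11 ⇒ h* = (26/11)/11 = 0.2149.

Test eqn y'=λy, z=hλ:
  y_{n+1} = y_n + z·[12/13·y_n + 1/13·y_{n+1}] ⇒ (1 − 1/13z)y_{n+1} = (1 + 12/13z)y_n
  R(z) = (1 + 12/13z)/(1 − 1/13z).

Boundary: |R(x)|=1, x<0.
x=-1.24: |R|=0.1320
R=−1: 1+12/13x = −1+1/13x ⇒ -11/13x=2 ⇒ x=2/(-11/13)=-2.3636
Confirm numerically:
  x=-1.971: |R|=0.71151 <1
  x=-1.783: |R|=0.56795 <1
  x=-1.423: |R|=0.28260 <1
  x=-2.577: |R|=1.15067 >1
  x=-2.437: |R|=1.05228 >1
Stable set (-2.3636, 0).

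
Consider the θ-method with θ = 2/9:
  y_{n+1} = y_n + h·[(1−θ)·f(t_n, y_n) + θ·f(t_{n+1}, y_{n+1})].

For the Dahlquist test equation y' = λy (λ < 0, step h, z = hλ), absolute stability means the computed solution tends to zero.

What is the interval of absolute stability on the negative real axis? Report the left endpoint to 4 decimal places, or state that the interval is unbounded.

On y'=λy, z=hλ:
  y_{n+1} = y_n + z·[7/9·y_n + 2/9·y_{n+1}] ⇒ (1 − 2/9z)y_{n+1} = (1 + 7/9z)y_n
  ⇒ R(z) = (1 + 7/9z)/(1 − 2/9z).

Solve |R(x)|<1 on ℝ⁻.
x=-0.86: |R|=0.2780
R=−1: 1+7/9x = −1+2/9x ⇒ -5/9x=2 ⇒ x=2/(-5/9)=-3.6000
Confirm numerically:
  x=-3.035: |R|=0.81254 <1
  x=-2.484: |R|=0.60052 <1
  x=-1.807: |R|=0.28928 <1
  x=-4.177: |R|=1.16624 >1
  x=-4.064: |R|=1.13545 >1
  x=-3.966: |R|=1.10808 >1
Stable set (-3.6000, 0).

z∈(-3.6000,0).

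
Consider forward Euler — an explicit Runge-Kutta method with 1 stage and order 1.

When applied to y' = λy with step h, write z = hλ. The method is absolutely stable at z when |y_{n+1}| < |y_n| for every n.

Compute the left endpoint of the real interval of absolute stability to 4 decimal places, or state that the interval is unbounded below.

left endpoint -2.0000.

With y'=λy (z=hλ):
  order 1, 1-stage ⇒ R(z)=1+z
  (e.g. R(-1.42)=-0.42000, |R|=0.42000)

Solve |R(x)|<1 on ℝ⁻.
x=-1.42: |R|=0.4200
|R(-1.58)|=0.5800 |R(-1.56)|=0.5600 |R(-0.84)|=0.1600
Bisect:
  x_lo=-2.3634 |R|=1.3634  x_hi=-0.3923 |R|=0.6077
  mid=-1.37789 |R|=0.37789 →hi
  mid=-1.87066 |R|=0.87066 →hi
  mid=-2.11705 |R|=1.11705 →lo
  mid=-1.99385 |R|=0.99385 →hi
  mid=-2.05545 |R|=1.05545 →lo
  mid=-2.02465 |R|=1.02465 →lo
  mid=-2.00925 |R|=1.00925 →lo
  mid=-2.00155 |R|=1.00155 →lo
  mid=-1.99770 |R|=0.99770 →hi
  ...
  [-2.00011,-1.99999] ⇒ x*=-2.0000
Interval (-2.0000, 0).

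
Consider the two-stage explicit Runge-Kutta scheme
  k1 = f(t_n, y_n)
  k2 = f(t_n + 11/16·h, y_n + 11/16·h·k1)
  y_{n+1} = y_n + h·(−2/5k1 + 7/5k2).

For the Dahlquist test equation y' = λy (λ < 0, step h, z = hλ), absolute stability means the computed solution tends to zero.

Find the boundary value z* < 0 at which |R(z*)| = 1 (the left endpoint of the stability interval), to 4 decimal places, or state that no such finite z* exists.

left endpoint -1.0390.

With y'=λy (z=hλ):
  k1=λy_n ⇒ h·k1=z·y_n;  k2=λ(1+11/16z)y_n ⇒ h·k2=z(1+11/16z)y_n
  y_{n+1}/y_n = 1 − 2/5z + 7/5z(1+11/16z) = 1 + z + 77/80z²
  so R(z) = 1 + z + 77/80z².

Need |R(x)|<1, x<0.
x=-0.46: |R|=0.7437
R=1: x+77/80x²=0 ⇒ x=−80/77=-1.0390; min R=1−1/(4·77/80)=0.7403>−1
Confirm numerically:
  x=-0.867: |R|=0.85650 <1
  x=-0.820: |R|=0.82719 <1
  x=-0.494: |R|=0.74088 <1
  x=-1.093: |R|=1.05685 >1
  x=-1.080: |R|=1.04266 >1
Interval (-1.0390, 0).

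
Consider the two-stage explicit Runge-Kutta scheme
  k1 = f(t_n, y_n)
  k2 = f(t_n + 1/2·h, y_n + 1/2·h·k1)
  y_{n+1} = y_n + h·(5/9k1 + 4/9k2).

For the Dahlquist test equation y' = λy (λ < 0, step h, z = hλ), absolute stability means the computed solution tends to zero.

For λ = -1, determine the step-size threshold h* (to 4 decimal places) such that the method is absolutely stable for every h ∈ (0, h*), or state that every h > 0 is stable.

On y'=λy, z=hλ:
  k1=λy_n ⇒ h·k1=z·y_n;  k2=λ(1+1/2z)y_n ⇒ h·k2=z(1+1/2z)y_n
  y_{n+1}/y_n = 1 + 5/9z + 4/9z(1+1/2z) = 1 + z + 2/9z²
  so R(z) = 1 + z + 2/9z².

Solve |R(x)|<1 on ℝ⁻.
x=-1.07: |R|=0.1844
R=1: x+2/9x²=0 ⇒ x=−9/2=-4.5000; min R=1−1/(4·2/9)=-0.1250>−1
Confirm numerically:
  x=-4.421: |R|=0.92239 <1
  x=-4.287: |R|=0.79708 <1
  x=-3.998: |R|=0.55400 <1
  x=-3.943: |R|=0.51194 <1
  x=-4.930: |R|=1.47109 >1
  x=-4.884: |R|=1.41677 >1
  x=-4.770: |R|=1.28620 >1
Interval (-4.5000, 0).

(-4.5000,0); λ=-1 ⇒ h* = (9/2)/1 = 4.5000.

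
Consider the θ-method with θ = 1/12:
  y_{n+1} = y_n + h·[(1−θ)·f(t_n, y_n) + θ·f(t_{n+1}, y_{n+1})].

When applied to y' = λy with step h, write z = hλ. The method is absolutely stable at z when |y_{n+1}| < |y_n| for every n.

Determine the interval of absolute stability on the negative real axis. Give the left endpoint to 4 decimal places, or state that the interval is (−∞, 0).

On y'=λy, z=hλ:
  y_{n+1} = y_n + z·[11/12·y_n + 1/12·y_{n+1}] ⇒ (1 − 1/12z)y_{n+1} = (1 + 11/12z)y_n
  R(z) = (1 + 11/12z)/(1 − 1/12z).

Boundary: |R(x)|=1, x<0.
x=-1.66: |R|=0.4583
R=−1: 1+11/12x = −1+1/12x ⇒ -5/6x=2 ⇒ x=2/(-5/6)=-2.4000
Confirm numerically:
  x=-1.742: |R|=0.52118 <1
  x=-1.426: |R|=0.27454 <1
  x=-1.234: |R|=0.11894 <1
  x=-1.094: |R|=0.00260 <1
  x=-2.986: |R|=1.39103 >1
  x=-2.521: |R|=1.08333 >1
Interval (-2.4000, 0).

z∈(-2.4000,0).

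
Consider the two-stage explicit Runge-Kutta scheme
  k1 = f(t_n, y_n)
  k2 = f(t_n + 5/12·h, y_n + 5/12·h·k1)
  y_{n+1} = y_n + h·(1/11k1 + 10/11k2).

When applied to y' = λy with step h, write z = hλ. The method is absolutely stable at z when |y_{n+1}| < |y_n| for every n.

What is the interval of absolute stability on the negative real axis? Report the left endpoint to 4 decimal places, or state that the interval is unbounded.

z∈(-2.6400,0).

With y'=λy (z=hλ):
  k1=λy_n ⇒ h·k1=z·y_n;  k2=λ(1+5/12z)y_n ⇒ h·k2=z(1+5/12z)y_n
  y_{n+1}/y_n = 1 + 1/11z + 10/11z(1+5/12z) = 1 + z + 25/66z²
  ⇒ R(z) = 1 + z + 25/66z².

Find x<0 with |R(x)|<1.
x=-0.88: |R|=0.4133
R=1: x+25/66x²=0 ⇒ x=−66/25=-2.6400; min R=1−1/(4·25/66)=0.3400>−1
Confirm numerically:
  x=-2.578: |R|=0.93946 <1
  x=-1.761: |R|=0.41367 <1
  x=-1.632: |R|=0.37687 <1
  x=-1.251: |R|=0.34180 <1
  x=-3.209: |R|=1.69164 >1
  x=-2.957: |R|=1.35506 >1
  x=-2.802: |R|=1.17194 >1
Interval (-2.6400, 0).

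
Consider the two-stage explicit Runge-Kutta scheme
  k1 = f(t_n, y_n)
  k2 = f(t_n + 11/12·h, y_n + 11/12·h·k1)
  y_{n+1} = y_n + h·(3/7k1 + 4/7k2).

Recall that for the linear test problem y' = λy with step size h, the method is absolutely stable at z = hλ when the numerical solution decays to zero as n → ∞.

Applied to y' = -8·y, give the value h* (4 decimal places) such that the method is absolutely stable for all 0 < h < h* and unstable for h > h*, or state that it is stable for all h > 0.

Set f=λy, z=hλ:
  k1=λy_n ⇒ h·k1=z·y_n;  k2=λ(1+11/12z)y_n ⇒ h·k2=z(1+11/12z)y_n
  y_{n+1}/y_n = 1 + 3/7z + 4/7z(1+11/12z) = 1 + z + 11/21z²
  ⇒ R(z) = 1 + z + 11/21z².

Solve |R(x)|<1 on ℝ⁻.
x=-0.6: |R|=0.5886
R=1: x+11/21x²=0 ⇒ x=−21/11=-1.9091; min R=1−1/(4·11/21)=0.5227>−1
Confirm numerically:
  x=-1.761: |R|=0.86340 <1
  x=-1.416: |R|=0.63427 <1
  x=-0.947: |R|=0.52276 <1
  x=-2.363: |R|=1.56183 >1
  x=-2.224: |R|=1.36685 >1
Interval (-1.9091, 0).

(-1.9091,0); λ=-8 ⇒ h* = (21/11)/8 = 0.2386.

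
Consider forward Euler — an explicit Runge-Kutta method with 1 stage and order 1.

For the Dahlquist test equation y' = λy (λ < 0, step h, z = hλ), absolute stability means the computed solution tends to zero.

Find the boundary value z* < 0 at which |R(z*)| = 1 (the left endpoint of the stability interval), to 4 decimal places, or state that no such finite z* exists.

On y'=λy, z=hλ:
  order 1, 1-stage ⇒ R(z)=1+z
  (e.g. R(-0.4)=0.60000, |R|=0.60000)

Find x<0 with |R(x)|<1.
x=-0.4: |R|=0.6000
|R(-1.02)|=0.0200 |R(-0.56)|=0.4400 |R(-0.51)|=0.4900
Bisect:
  x_lo=-2.7160 |R|=1.7160  x_hi=-0.0889 |R|=0.9111
  mid=-1.40247 |R|=0.40247 →hi
  mid=-2.05924 |R|=1.05924 →lo
  mid=-1.73085 |R|=0.73085 →hi
  mid=-1.89504 |R|=0.89504 →hi
  mid=-1.97714 |R|=0.97714 →hi
  mid=-2.01819 |R|=1.01819 →lo
  mid=-1.99766 |R|=0.99766 →hi
  ...
  [-2.00007,-1.99991] ⇒ x*=-2.0000
So |R|<1 on (-2.0000, 0).

left endpoint -2.0000.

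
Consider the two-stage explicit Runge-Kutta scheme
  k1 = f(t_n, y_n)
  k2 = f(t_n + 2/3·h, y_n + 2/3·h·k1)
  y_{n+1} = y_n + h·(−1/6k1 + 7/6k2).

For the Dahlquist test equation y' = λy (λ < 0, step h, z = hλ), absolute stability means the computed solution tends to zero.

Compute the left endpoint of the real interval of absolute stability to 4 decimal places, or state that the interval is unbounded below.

With y'=λy (z=hλ):
  k1=λy_n ⇒ h·k1=z·y_n;  k2=λ(1+2/3z)y_n ⇒ h·k2=z(1+2/3z)y_n
  y_{n+1}/y_n = 1 − 1/6z + 7/6z(1+2/3z) = 1 + z + 7/9z²
  ⇒ R(z) = 1 + z + 7/9z².

Need |R(x)|<1, x<0.
x=-0.6: |R|=0.6800
R=1: x+7/9x²=0 ⇒ x=−9/7=-1.2857; min R=1−1/(4·7/9)=0.6786>−1
Confirm numerically:
  x=-1.196: |R|=0.91655 <1
  x=-1.181: |R|=0.90381 <1
  x=-0.680: |R|=0.67964 <1
  x=-0.599: |R|=0.68007 <1
  x=-1.769: |R|=1.66495 >1
  x=-1.342: |R|=1.05875 >1
Interval (-1.2857, 0).

left endpoint -1.2857.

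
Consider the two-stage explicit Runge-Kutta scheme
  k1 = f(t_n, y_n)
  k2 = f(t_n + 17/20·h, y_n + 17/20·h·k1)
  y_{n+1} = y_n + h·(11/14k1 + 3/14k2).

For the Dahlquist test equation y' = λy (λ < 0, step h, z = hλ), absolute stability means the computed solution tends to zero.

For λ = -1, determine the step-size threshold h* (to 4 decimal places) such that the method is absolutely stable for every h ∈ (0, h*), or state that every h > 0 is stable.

With y'=λy (z=hλ):
  k1=λy_n ⇒ h·k1=z·y_n;  k2=λ(1+17/20z)y_n ⇒ h·k2=z(1+17/20z)y_n
  y_{n+1}/y_n = 1 + 11/14z + 3/14z(1+17/20z) = 1 + z + 51/280z²
  ⇒ R(z) = 1 + z + 51/280z².

Solve |R(x)|<1 on ℝ⁻.
x=-0.98: |R|=0.1949
R=1: x+51/280x²=0 ⇒ x=−280/51=-5.4902; min R=1−1/(4·51/280)=-0.3725>−1
Confirm numerically:
  x=-5.343: |R|=0.85675 <1
  x=-5.320: |R|=0.83508 <1
  x=-3.341: |R|=0.30787 <1
  x=-5.844: |R|=1.37660 >1
  x=-5.782: |R|=1.30731 >1
  x=-5.616: |R|=1.12869 >1
Interval (-5.4902, 0).

(-5.4902,0); λ=-1 ⇒ h* = (280/51)/1 = 5.4902.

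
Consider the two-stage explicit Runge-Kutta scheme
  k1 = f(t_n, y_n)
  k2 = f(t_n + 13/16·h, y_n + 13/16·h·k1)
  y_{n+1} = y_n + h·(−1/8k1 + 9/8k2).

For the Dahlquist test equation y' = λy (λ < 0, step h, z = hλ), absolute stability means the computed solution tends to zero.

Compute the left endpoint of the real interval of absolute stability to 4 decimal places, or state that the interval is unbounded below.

z* = -1.0940.

Set f=λy, z=hλ:
  k1=λy_n ⇒ h·k1=z·y_n;  k2=λ(1+13/16z)y_n ⇒ h·k2=z(1+13/16z)y_n
  y_{n+1}/y_n = 1 − 1/8z + 9/8z(1+13/16z) = 1 + z + 117/128z²
  R(z) = 1 + z + 117/128z².

Solve |R(x)|<1 on ℝ⁻.
x=-1.62: |R|=1.7789
R=1: x+117/128x²=0 ⇒ x=−128/117=-1.0940; min R=1−1/(4·117/128)=0.7265>−1
Confirm numerically:
  x=-0.838: |R|=0.80389 <1
  x=-0.583: |R|=0.72768 <1
  x=-0.572: |R|=0.72707 <1
  x=-0.536: |R|=0.72661 <1
  x=-1.491: |R|=1.54103 >1
  x=-1.312: |R|=1.26142 >1
  x=-1.135: |R|=1.04252 >1
Interval (-1.0940, 0).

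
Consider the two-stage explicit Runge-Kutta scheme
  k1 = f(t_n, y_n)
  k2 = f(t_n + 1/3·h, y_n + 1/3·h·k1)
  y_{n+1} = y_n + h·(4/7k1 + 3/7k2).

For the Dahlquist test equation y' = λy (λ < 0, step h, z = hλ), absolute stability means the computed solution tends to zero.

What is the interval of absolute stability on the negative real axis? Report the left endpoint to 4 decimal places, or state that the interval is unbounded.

z∈(-7.0000,0).

Test eqn y'=λy, z=hλ:
  k1=λy_n ⇒ h·k1=z·y_n;  k2=λ(1+1/3z)y_n ⇒ h·k2=z(1+1/3z)y_n
  y_{n+1}/y_n = 1 + 4/7z + 3/7z(1+1/3z) = 1 + z + 1/7z²
  ⇒ R(z) = 1 + z + 1/7z².

Solve |R(x)|<1 on ℝ⁻.
x=-0.98: |R|=0.1572
R=1: x+1/7x²=0 ⇒ x=−7=-7.0000; min R=1−1/(4·1/7)=-0.7500>−1
Confirm numerically:
  x=-5.516: |R|=0.16939 <1
  x=-5.148: |R|=0.36201 <1
  x=-4.242: |R|=0.67135 <1
  x=-2.854: |R|=0.69038 <1
  x=-7.331: |R|=1.34665 >1
  x=-7.050: |R|=1.05036 >1
Interval (-7.0000, 0).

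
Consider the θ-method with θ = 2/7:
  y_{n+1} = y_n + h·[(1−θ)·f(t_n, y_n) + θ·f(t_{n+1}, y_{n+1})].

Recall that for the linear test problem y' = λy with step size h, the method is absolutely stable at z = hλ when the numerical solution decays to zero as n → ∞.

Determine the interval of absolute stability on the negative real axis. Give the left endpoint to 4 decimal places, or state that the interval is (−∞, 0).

(-4.6667, 0).

Test eqn y'=λy, z=hλ:
  y_{n+1} = y_n + z·[5/7·y_n + 2/7·y_{n+1}] ⇒ (1 − 2/7z)y_{n+1} = (1 + 5/7z)y_n
  ⇒ R(z) = (1 + 5/7z)/(1 − 2/7z).

Need |R(x)|<1, x<0.
x=-1.67: |R|=0.1306
R=−1: 1+5/7x = −1+2/7x ⇒ -3/7x=2 ⇒ x=2/(-3/7)=-4.6667
Confirm numerically:
  x=-4.414: |R|=0.95211 <1
  x=-4.212: |R|=0.91157 <1
  x=-3.972: |R|=0.86055 <1
  x=-3.126: |R|=0.65122 <1
  x=-4.983: |R|=1.05594 >1
  x=-4.825: |R|=1.02853 >1
  x=-4.692: |R|=1.00464 >1
Stable set (-4.6667, 0).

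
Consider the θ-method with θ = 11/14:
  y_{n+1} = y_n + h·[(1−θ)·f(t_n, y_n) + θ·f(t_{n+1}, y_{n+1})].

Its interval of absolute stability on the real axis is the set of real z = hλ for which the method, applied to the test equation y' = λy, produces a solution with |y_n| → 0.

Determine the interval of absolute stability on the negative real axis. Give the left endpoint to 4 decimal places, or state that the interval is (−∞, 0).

With y'=λy (z=hλ):
  y_{n+1} = y_n + z·[3/14·y_n + 11/14·y_{n+1}] ⇒ (1 − 11/14z)y_{n+1} = (1 + 3/14z)y_n
  ⇒ R(z) = (1 + 3/14z)/(1 − 11/14z).

Solve |R(x)|<1 on ℝ⁻.
x=-0.78: |R|=0.5164
x=-2: |R|=0.2222
x=-10: |R|=0.1290
x=-100: |R|=0.2567
θ=11/14≥1/2 ⇒ |1+3/14x|<|1−11/14x| ∀x<0 ⇒ unbounded interval.

interval (−∞, 0).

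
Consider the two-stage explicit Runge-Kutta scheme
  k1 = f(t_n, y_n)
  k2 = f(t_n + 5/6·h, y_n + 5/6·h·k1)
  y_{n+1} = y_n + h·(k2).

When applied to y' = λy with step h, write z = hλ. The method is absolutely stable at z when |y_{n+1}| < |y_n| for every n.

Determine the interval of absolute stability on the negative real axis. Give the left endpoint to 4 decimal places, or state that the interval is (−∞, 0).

(-1.2000, 0).

On y'=λy, z=hλ:
  k1=λy_n ⇒ h·k1=z·y_n;  k2=λ(1+5/6z)y_n ⇒ h·k2=z(1+5/6z)y_n
  y_{n+1}/y_n = 1 + z(1+5/6z) = 1 + z + 5/6z²
  so R(z) = 1 + z + 5/6z².

Solve |R(x)|<1 on ℝ⁻.
x=-1.32: |R|=1.1320
R=1: x+5/6x²=0 ⇒ x=−6/5=-1.2000; min R=1−1/(4·5/6)=0.7000>−1
Confirm numerically:
  x=-0.940: |R|=0.79633 <1
  x=-0.744: |R|=0.71728 <1
  x=-0.601: |R|=0.70000 <1
  x=-0.542: |R|=0.70280 <1
  x=-1.586: |R|=1.51016 >1
  x=-1.535: |R|=1.42852 >1
  x=-1.329: |R|=1.14287 >1
Stable set (-1.2000, 0).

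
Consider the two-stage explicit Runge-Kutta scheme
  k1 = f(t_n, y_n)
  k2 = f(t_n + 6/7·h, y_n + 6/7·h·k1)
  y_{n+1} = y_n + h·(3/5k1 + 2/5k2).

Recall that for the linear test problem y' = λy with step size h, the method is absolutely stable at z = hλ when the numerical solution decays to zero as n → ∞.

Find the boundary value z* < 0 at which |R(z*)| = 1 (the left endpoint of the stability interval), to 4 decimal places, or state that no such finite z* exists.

left endpoint -2.9167.

Set f=λy, z=hλ:
  k1=λy_n ⇒ h·k1=z·y_n;  k2=λ(1+6/7z)y_n ⇒ h·k2=z(1+6/7z)y_n
  y_{n+1}/y_n = 1 + 3/5z + 2/5z(1+6/7z) = 1 + z + 12/35z²
  ⇒ R(z) = 1 + z + 12/35z².

Need |R(x)|<1, x<0.
x=-1.31: |R|=0.2784
R=1: x+12/35x²=0 ⇒ x=−35/12=-2.9167; min R=1−1/(4·12/35)=0.2708>−1
Confirm numerically:
  x=-2.811: |R|=0.89816 <1
  x=-2.786: |R|=0.87519 <1
  x=-1.814: |R|=0.31420 <1
  x=-1.564: |R|=0.27466 <1
  x=-3.498: |R|=1.69720 >1
  x=-3.374: |R|=1.52904 >1
  x=-2.937: |R|=1.02048 >1
So |R|<1 on (-2.9167, 0).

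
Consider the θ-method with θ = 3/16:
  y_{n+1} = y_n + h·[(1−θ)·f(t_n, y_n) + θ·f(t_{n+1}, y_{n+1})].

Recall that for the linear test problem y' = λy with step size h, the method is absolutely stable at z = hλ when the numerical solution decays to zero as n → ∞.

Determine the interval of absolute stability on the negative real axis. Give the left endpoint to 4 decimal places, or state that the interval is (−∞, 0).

(-3.2000, 0).

Test eqn y'=λy, z=hλ:
  y_{n+1} = y_n + z·[13/16·y_n + 3/16·y_{n+1}] ⇒ (1 − 3/16z)y_{n+1} = (1 + 13/16z)y_n
  Hence R(z) = (1 + 13/16z)/(1 − 3/16z).

Find x<0 with |R(x)|<1.
x=-0.85: |R|=0.2668
R=−1: 1+13/16x = −1+3/16x ⇒ -5/8x=2 ⇒ x=2/(-5/8)=-3.2000
Confirm numerically:
  x=-3.014: |R|=0.92572 <1
  x=-2.398: |R|=0.65422 <1
  x=-2.078: |R|=0.49537 <1
  x=-1.797: |R|=0.34412 <1
  x=-3.786: |R|=1.21420 >1
  x=-3.713: |R|=1.18903 >1
So |R|<1 on (-3.2000, 0).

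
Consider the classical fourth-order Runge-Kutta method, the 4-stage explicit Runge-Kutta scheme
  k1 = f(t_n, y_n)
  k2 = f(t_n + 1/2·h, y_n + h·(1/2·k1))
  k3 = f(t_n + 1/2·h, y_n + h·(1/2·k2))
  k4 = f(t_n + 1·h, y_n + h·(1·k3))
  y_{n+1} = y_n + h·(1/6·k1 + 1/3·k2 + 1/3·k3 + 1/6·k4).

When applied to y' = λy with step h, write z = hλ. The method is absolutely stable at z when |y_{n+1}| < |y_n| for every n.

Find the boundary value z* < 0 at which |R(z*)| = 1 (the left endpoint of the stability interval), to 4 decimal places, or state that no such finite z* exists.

left endpoint -2.7853.

With y'=λy (z=hλ):
  order 4, 4-stage ⇒ R(z)=1+z+z^2/2+z^3/6+z^4/24
  (e.g. R(-1.65)=0.27140, |R|=0.27140)

Need |R(x)|<1, x<0.
x=-1.65: |R|=0.2714
|R(-1.72)|=0.2758 |R(-1.69)|=0.2735 |R(-1.35)|=0.2896
Bisect:
  x_lo=-3.3184 |R|=2.1497  x_hi=-0.2930 |R|=0.7460
  mid=-1.80570 |R|=0.28628 →hi
  mid=-2.56204 |R|=0.71237 →hi
  mid=-2.94021 |R|=1.25982 →lo
  mid=-2.75112 |R|=0.94969 →hi
  mid=-2.84567 |R|=1.09491 →lo
  mid=-2.79840 |R|=1.01993 →lo
  mid=-2.77476 |R|=0.98424 →hi
  mid=-2.78658 |R|=1.00194 →lo
  mid=-2.78067 |R|=0.99305 →hi
  ...
  [-2.78547,-2.78529] ⇒ x*=-2.7853
So |R|<1 on (-2.7853, 0).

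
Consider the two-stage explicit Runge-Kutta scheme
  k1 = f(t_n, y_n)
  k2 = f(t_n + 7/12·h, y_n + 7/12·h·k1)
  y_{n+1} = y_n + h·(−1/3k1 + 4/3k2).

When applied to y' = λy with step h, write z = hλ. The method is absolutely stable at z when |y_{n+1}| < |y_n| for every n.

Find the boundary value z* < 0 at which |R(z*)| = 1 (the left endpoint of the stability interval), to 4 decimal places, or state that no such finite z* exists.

On y'=λy, z=hλ:
  k1=λy_n ⇒ h·k1=z·y_n;  k2=λ(1+7/12z)y_n ⇒ h·k2=z(1+7/12z)y_n
  y_{n+1}/y_n = 1 − 1/3z + 4/3z(1+7/12z) = 1 + z + 7/9z²
  R(z) = 1 + z + 7/9z².

Boundary: |R(x)|=1, x<0.
x=-1.17: |R|=0.8947
R=1: x+7/9x²=0 ⇒ x=−9/7=-1.2857; min R=1−1/(4·7/9)=0.6786>−1
Confirm numerically:
  x=-1.081: |R|=0.82788 <1
  x=-1.065: |R|=0.81717 <1
  x=-0.915: |R|=0.73618 <1
  x=-0.865: |R|=0.71695 <1
  x=-1.781: |R|=1.68608 >1
  x=-1.775: |R|=1.67549 >1
  x=-1.505: |R|=1.25669 >1
Stable set (-1.2857, 0).

z* = -1.2857.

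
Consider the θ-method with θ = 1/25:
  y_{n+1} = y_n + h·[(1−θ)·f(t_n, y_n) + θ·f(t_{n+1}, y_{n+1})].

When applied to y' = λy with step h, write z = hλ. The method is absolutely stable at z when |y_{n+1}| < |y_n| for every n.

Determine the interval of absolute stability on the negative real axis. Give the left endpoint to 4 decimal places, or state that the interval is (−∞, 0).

With y'=λy (z=hλ):
  y_{n+1} = y_n + z·[24/25·y_n + 1/25·y_{n+1}] ⇒ (1 − 1/25z)y_{n+1} = (1 + 24/25z)y_n
  ⇒ R(z) = (1 + 24/25z)/(1 − 1/25z).

Need |R(x)|<1, x<0.
x=-0.76: |R|=0.2624
R=−1: 1+24/25x = −1+1/25x ⇒ -23/25x=2 ⇒ x=2/(-23/25)=-2.1739
Confirm numerically:
  x=-1.518: |R|=0.43110 <1
  x=-1.052: |R|=0.00952 <1
  x=-0.983: |R|=0.05419 <1
  x=-2.469: |R|=1.24708 >1
  x=-2.308: |R|=1.11293 >1
  x=-2.214: |R|=1.03388 >1
So |R|<1 on (-2.1739, 0).

z∈(-2.1739,0).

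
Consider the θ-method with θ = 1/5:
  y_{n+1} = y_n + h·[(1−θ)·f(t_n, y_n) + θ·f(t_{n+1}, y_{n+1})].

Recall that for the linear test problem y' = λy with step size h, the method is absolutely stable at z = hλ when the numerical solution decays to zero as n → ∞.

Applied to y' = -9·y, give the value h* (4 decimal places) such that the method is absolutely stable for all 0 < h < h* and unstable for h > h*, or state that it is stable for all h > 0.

Test eqn y'=λy, z=hλ:
  y_{n+1} = y_n + z·[4/5·y_n + 1/5·y_{n+1}] ⇒ (1 − 1/5z)y_{n+1} = (1 + 4/5z)y_n
  Hence R(z) = (1 + 4/5z)/(1 − 1/5z).

Solve |R(x)|<1 on ℝ⁻.
x=-0.62: |R|=0.4484
R=−1: 1+4/5x = −1+1/5x ⇒ -3/5x=2 ⇒ x=2/(-3/5)=-3.3333
Confirm numerically:
  x=-1.850: |R|=0.35036 <1
  x=-1.649: |R|=0.24004 <1
  x=-1.643: |R|=0.23664 <1
  x=-3.480: |R|=1.05189 >1
  x=-3.379: |R|=1.01635 >1
So |R|<1 on (-3.3333, 0).

(-3.3333,0); λ=-9 ⇒ h* = (10/3)/9 = 0.3704.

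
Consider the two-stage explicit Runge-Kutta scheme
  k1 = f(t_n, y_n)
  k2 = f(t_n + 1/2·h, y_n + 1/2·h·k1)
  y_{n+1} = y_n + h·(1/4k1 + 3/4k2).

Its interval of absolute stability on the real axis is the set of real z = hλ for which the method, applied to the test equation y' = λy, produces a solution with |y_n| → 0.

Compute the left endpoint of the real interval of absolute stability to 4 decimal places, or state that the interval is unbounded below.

left endpoint -2.6667.

With y'=λy (z=hλ):
  k1=λy_n ⇒ h·k1=z·y_n;  k2=λ(1+1/2z)y_n ⇒ h·k2=z(1+1/2z)y_n
  y_{n+1}/y_n = 1 + 1/4z + 3/4z(1+1/2z) = 1 + z + 3/8z²
  Hence R(z) = 1 + z + 3/8z².

Need |R(x)|<1, x<0.
x=-0.74: |R|=0.4653
R=1: x+3/8x²=0 ⇒ x=−8/3=-2.6667; min R=1−1/(4·3/8)=0.3333>−1
Confirm numerically:
  x=-2.494: |R|=0.83851 <1
  x=-2.275: |R|=0.66586 <1
  x=-2.106: |R|=0.55721 <1
  x=-1.200: |R|=0.34000 <1
  x=-3.204: |R|=1.64561 >1
  x=-3.113: |R|=1.52104 >1
  x=-2.912: |R|=1.26790 >1
Stable set (-2.6667, 0).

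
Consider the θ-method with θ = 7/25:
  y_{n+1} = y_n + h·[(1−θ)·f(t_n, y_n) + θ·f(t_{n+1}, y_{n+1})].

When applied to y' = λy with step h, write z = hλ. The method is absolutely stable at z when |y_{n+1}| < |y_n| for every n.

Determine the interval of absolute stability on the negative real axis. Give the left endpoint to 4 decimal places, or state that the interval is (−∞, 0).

Set f=λy, z=hλ:
  y_{n+1} = y_n + z·[18/25·y_n + 7/25·y_{n+1}] ⇒ (1 − 7/25z)y_{n+1} = (1 + 18/25z)y_n
  Hence R(z) = (1 + 18/25z)/(1 − 7/25z).

Solve |R(x)|<1 on ℝ⁻.
x=-0.46: |R|=0.5925
R=−1: 1+18/25x = −1+7/25x ⇒ -11/25x=2 ⇒ x=2/(-11/25)=-4.5455
Confirm numerically:
  x=-3.873: |R|=0.85805 <1
  x=-2.874: |R|=0.59249 <1
  x=-2.309: |R|=0.40235 <1
  x=-1.839: |R|=0.21393 <1
  x=-4.974: |R|=1.07881 >1
  x=-4.671: |R|=1.02394 >1
Interval (-4.5455, 0).

z∈(-4.5455,0).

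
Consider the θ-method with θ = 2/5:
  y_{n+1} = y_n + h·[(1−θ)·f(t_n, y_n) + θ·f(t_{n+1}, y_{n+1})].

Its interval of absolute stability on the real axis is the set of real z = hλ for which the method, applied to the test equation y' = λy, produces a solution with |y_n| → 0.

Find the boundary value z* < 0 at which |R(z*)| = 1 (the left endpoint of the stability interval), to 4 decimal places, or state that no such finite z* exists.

left endpoint -10.0000.

On y'=λy, z=hλ:
  y_{n+1} = y_n + z·[3/5·y_n + 2/5·y_{n+1}] ⇒ (1 − 2/5z)y_{n+1} = (1 + 3/5z)y_n
  R(z) = (1 + 3/5z)/(1 − 2/5z).

Solve |R(x)|<1 on ℝ⁻.
x=-1.21: |R|=0.1846
R=−1: 1+3/5x = −1+2/5x ⇒ -1/5x=2 ⇒ x=2/(-1/5)=-10.0000
Confirm numerically:
  x=-8.460: |R|=0.92974 <1
  x=-8.148: |R|=0.91304 <1
  x=-7.855: |R|=0.89643 <1
  x=-7.058: |R|=0.84610 <1
  x=-10.561: |R|=1.02148 >1
  x=-10.058: |R|=1.00231 >1
Interval (-10.0000, 0).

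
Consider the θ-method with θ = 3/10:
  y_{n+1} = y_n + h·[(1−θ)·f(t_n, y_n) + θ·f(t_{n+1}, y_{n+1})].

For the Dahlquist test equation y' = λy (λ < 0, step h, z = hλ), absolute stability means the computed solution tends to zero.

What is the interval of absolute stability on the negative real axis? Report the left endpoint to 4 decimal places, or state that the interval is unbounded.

z∈(-5.0000,0).

On y'=λy, z=hλ:
  y_{n+1} = y_n + z·[7/10·y_n + 3/10·y_{n+1}] ⇒ (1 − 3/10z)y_{n+1} = (1 + 7/10z)y_n
  R(z) = (1 + 7/10z)/(1 − 3/10z).

Solve |R(x)|<1 on ℝ⁻.
x=-1.26: |R|=0.0856
R=−1: 1+7/10x = −1+3/10x ⇒ -2/5x=2 ⇒ x=2/(-2/5)=-5.0000
Confirm numerically:
  x=-4.786: |R|=0.96486 <1
  x=-4.184: |R|=0.85527 <1
  x=-3.773: |R|=0.76978 <1
  x=-5.446: |R|=1.06773 >1
  x=-5.268: |R|=1.04154 >1
  x=-5.222: |R|=1.03460 >1
Interval (-5.0000, 0).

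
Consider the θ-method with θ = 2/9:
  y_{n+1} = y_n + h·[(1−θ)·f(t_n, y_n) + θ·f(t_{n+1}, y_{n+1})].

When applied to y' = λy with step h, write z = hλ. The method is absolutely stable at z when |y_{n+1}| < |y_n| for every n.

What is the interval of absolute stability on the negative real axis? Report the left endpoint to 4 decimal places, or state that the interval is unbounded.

(-3.6000, 0).

Test eqn y'=λy, z=hλ:
  y_{n+1} = y_n + z·[7/9·y_n + 2/9·y_{n+1}] ⇒ (1 − 2/9z)y_{n+1} = (1 + 7/9z)y_n
  ⇒ R(z) = (1 + 7/9z)/(1 − 2/9z).

Need |R(x)|<1, x<0.
x=-1.47: |R|=0.1080
R=−1: 1+7/9x = −1+2/9x ⇒ -5/9x=2 ⇒ x=2/(-5/9)=-3.6000
Confirm numerically:
  x=-2.432: |R|=0.57877 <1
  x=-1.964: |R|=0.36726 <1
  x=-1.727: |R|=0.24803 <1
  x=-3.847: |R|=1.07398 >1
  x=-3.639: |R|=1.01198 >1
  x=-3.634: |R|=1.01045 >1
So |R|<1 on (-3.6000, 0).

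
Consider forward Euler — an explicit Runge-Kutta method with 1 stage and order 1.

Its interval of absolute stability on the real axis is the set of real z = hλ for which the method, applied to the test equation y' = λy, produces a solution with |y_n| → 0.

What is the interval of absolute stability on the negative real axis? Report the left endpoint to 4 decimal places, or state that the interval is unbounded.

z∈(-2.0000,0).

Test eqn y'=λy, z=hλ:
  order 1, 1-stage ⇒ R(z)=1+z
  (e.g. R(-0.89)=0.11000, |R|=0.11000)

Solve |R(x)|<1 on ℝ⁻.
x=-0.89: |R|=0.1100
|R(-2.04)|=1.0400 |R(-1.33)|=0.3300 |R(-1.18)|=0.1800
Bisect:
  x_lo=-2.7197 |R|=1.7197  x_hi=-0.3797 |R|=0.6203
  mid=-1.54975 |R|=0.54975 →hi
  mid=-2.13475 |R|=1.13475 →lo
  mid=-1.84225 |R|=0.84225 →hi
  mid=-1.98850 |R|=0.98850 →hi
  mid=-2.06162 |R|=1.06162 →lo
  mid=-2.02506 |R|=1.02506 →lo
  mid=-2.00678 |R|=1.00678 →lo
  ...
  [-2.00007,-1.99992] ⇒ x*=-2.0000
So |R|<1 on (-2.0000, 0).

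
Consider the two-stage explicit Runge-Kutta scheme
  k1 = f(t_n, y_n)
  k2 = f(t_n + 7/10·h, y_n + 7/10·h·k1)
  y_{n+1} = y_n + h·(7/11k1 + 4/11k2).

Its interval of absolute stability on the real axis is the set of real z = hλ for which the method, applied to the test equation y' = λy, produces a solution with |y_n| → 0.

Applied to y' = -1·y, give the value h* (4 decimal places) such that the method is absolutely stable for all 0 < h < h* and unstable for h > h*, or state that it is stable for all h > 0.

On y'=λy, z=hλ:
  k1=λy_n ⇒ h·k1=z·y_n;  k2=λ(1+7/10z)y_n ⇒ h·k2=z(1+7/10z)y_n
  y_{n+1}/y_n = 1 + 7/11z + 4/11z(1+7/10z) = 1 + z + 14/55z²
  ⇒ R(z) = 1 + z + 14/55z².

Boundary: |R(x)|=1, x<0.
x=-1.47: |R|=0.0800
R=1: x+14/55x²=0 ⇒ x=−55/14=-3.9286; min R=1−1/(4·14/55)=0.0179>−1
Confirm numerically:
  x=-3.902: |R|=0.97361 <1
  x=-3.429: |R|=0.56396 <1
  x=-3.402: |R|=0.54401 <1
  x=-3.176: |R|=0.39159 <1
  x=-4.481: |R|=1.63011 >1
  x=-4.466: |R|=1.61095 >1
  x=-4.013: |R|=1.08624 >1
Stable set (-3.9286, 0).

(-3.9286,0); λ=-1 ⇒ h* = (55/14)/1 = 3.9286.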